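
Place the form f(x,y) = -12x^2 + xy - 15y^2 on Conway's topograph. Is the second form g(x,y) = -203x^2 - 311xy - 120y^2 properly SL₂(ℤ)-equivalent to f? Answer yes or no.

D₁ = -719, D₂ = -719
f is negative-definite; reduce −f:
−f: reduced (well bottom): (12,-1,15) with a≤c, −a<b≤a
flip sign back: reduced form of f is (-12,1,-15)
g is negative-definite; reduce −g:
−g: translate: b→-95 (≡311 mod 406), so (203,311,120)→(203,-95,12)
−g: flip: (203,-95,12)→(12,95,203)
−g: translate: b→-1 (≡95 mod 24), so (12,95,203)→(12,-1,15)
−g: reduced (well bottom): (12,-1,15) with a≤c, −a<b≤a
flip sign back: reduced form of g is (-12,1,-15)
reduced forms (-12, 1, -15) vs (-12, 1, -15) ⇒ equivalent

yes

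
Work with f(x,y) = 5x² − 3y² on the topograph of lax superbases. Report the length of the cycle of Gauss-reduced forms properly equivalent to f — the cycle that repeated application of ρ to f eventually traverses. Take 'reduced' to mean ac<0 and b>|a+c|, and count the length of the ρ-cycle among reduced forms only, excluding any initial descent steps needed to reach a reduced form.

D = 60, ⌊√D⌋ = 7
descent: ρ → (-3,6,2)  [lands on river]
river: ρ → (2,6,-3)
ρ-cycle length = 2 (tail of 1 descent step not counted)

2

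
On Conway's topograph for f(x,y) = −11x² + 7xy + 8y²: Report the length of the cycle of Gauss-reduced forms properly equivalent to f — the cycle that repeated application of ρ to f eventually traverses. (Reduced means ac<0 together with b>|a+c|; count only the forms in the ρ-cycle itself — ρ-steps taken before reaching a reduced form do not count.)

D = 401, ⌊√D⌋ = 20
river: ρ → (8,9,-10)
river: ρ → (-10,11,7)
river: ρ → (7,17,-4)
river: ρ → (-4,15,11)
river: ρ → (11,7,-8)
river: ρ → (-8,9,10)
river: ρ → (10,11,-7)
river: ρ → (-7,17,4)
river: ρ → (4,15,-11)
river: ρ → (-11,7,8)
ρ-cycle length = 10 (tail of 0 descent steps not counted)

10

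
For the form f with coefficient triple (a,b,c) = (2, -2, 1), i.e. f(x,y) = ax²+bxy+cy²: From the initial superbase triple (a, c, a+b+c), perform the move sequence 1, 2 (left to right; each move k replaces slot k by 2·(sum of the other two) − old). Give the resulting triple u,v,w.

start (2,1,1) = (f(1,0),f(0,1),f(1,1))
replace slot 1: 2·(1+1) − 2 = 2 → (2,1,1)
replace slot 2: 2·(2+1) − 1 = 5 → (2,5,1)

2,5,1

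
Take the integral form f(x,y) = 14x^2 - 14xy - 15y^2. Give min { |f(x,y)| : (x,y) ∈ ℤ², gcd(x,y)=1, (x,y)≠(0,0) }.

descent: ρ → (-15,14,14)  [lands on river]
river: ρ → (14,14,-15)
river: ρ → (-15,16,13)
river: ρ → (13,10,-18)
river: ρ → (-18,26,5)
river: ρ → (5,24,-23)
river: ρ → (-23,22,6)
river: ρ → (6,26,-15)
river: ρ → (-15,4,17)
river: ρ → (17,30,-2)
river: ρ → (-2,30,17)
river: ρ → (17,4,-15)
river: ρ → (-15,26,6)
river: ρ → (6,22,-23)
river: ρ → (-23,24,5)
river: ρ → (5,26,-18)
river: ρ → (-18,10,13)
river: ρ → (13,16,-15)
closes: descent 1, river 18
min |a| on river = 2

2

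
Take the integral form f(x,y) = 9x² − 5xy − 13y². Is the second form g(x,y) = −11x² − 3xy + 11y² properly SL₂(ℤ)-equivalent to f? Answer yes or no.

D₁ = 493, D₂ = 493
river cycle of f (length 10): (-13, 5, 9), (9, 13, -9), (-9, 5, 13), (13, 21, -1), (-1, 21, 13), (13, 5, -9), (-9, 13, 9), (9, 5, -13), (-13, 21, 1), (1, 21, -13)
river cycle of g (length 10): (11, 3, -11), (-11, 19, 3), (3, 17, -17), (-17, 17, 3), (3, 19, -11), (-11, 3, 11), (11, 19, -3), (-3, 17, 17), (17, 17, -3), (-3, 19, 11)
cycles differ ⇒ inequivalent

no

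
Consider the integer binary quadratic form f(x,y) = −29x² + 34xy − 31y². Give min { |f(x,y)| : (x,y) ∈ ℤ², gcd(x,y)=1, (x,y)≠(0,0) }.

translate: b→24 (≡-34 mod 58), so (29,-34,31)→(29,24,26)
flip: (29,24,26)→(26,-24,29)
reduced (well bottom): (26,-24,29) with a≤c, −a<b≤a
well minimum |f| = |-26| = 26 (negative-definite)

26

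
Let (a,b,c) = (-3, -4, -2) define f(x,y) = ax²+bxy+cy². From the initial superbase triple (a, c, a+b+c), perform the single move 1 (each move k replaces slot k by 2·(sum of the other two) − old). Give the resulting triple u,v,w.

start (-3,-2,-9) = (f(1,0),f(0,1),f(1,1))
replace slot 1: 2·((-2)+(-9)) − (-3) = -19 → (-19,-2,-9)

-19,-2,-9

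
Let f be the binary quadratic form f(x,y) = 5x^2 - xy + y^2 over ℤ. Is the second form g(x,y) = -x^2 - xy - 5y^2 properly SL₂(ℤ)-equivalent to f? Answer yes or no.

D₁ = -19, D₂ = -19
f: flip: (5,-1,1)→(1,1,5)
f: reduced (well bottom): (1,1,5) with a≤c, −a<b≤a
g is negative-definite; reduce −g:
−g: reduced (well bottom): (1,1,5) with a≤c, −a<b≤a
flip sign back: reduced form of g is (-1,-1,-5)
reduced forms (1, 1, 5) vs (-1, -1, -5) ⇒ inequivalent

no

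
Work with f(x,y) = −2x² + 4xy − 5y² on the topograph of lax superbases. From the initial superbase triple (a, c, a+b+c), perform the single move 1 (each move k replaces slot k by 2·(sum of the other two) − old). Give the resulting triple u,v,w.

start (-2,-5,-3) = (f(1,0),f(0,1),f(1,1))
replace slot 1: 2·((-5)+(-3)) − (-2) = -14 → (-14,-5,-3)

-14,-5,-3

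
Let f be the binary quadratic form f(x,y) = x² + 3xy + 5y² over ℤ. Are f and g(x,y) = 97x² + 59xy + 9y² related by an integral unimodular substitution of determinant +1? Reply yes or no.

D₁ = -11, D₂ = -11
f: translate: b→1 (≡3 mod 2), so (1,3,5)→(1,1,3)
f: reduced (well bottom): (1,1,3) with a≤c, −a<b≤a
g: flip: (97,59,9)→(9,-59,97)
g: translate: b→-5 (≡-59 mod 18), so (9,-59,97)→(9,-5,1)
g: flip: (9,-5,1)→(1,5,9)
g: translate: b→1 (≡5 mod 2), so (1,5,9)→(1,1,3)
g: reduced (well bottom): (1,1,3) with a≤c, −a<b≤a
reduced forms (1, 1, 3) vs (1, 1, 3) ⇒ equivalent

yes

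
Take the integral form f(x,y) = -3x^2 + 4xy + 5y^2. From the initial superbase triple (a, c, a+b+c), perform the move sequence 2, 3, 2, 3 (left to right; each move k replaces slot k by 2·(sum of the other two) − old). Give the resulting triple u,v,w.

start (-3,5,6) = (f(1,0),f(0,1),f(1,1))
replace slot 2: 2·((-3)+6) − 5 = 1 → (-3,1,6)
replace slot 3: 2·((-3)+1) − 6 = -10 → (-3,1,-10)
replace slot 2: 2·((-3)+(-10)) − 1 = -27 → (-3,-27,-10)
replace slot 3: 2·((-3)+(-27)) − (-10) = -50 → (-3,-27,-50)

-3,-27,-50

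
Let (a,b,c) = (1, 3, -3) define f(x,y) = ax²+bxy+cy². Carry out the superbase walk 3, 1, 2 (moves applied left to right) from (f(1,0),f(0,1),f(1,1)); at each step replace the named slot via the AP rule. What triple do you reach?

start (1,-3,1) = (f(1,0),f(0,1),f(1,1))
replace slot 3: 2·(1+(-3)) − 1 = -5 → (1,-3,-5)
replace slot 1: 2·((-3)+(-5)) − 1 = -17 → (-17,-3,-5)
replace slot 2: 2·((-17)+(-5)) − (-3) = -41 → (-17,-41,-5)

-17,-41,-5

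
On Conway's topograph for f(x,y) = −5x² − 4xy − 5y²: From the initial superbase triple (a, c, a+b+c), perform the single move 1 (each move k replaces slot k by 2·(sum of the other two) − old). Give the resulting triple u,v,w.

start (-5,-5,-14) = (f(1,0),f(0,1),f(1,1))
replace slot 1: 2·((-5)+(-14)) − (-5) = -33 → (-33,-5,-14)

-33,-5,-14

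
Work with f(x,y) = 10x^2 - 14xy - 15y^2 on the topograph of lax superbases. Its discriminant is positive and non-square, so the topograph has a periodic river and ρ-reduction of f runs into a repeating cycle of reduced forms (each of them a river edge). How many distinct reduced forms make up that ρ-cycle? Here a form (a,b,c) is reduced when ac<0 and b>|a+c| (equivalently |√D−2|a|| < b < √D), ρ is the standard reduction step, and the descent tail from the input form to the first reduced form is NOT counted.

D = 796, ⌊√D⌋ = 28
descent: ρ → (-15,14,10)  [lands on river]
river: ρ → (10,26,-3)
river: ρ → (-3,28,1)
river: ρ → (1,28,-3)
river: ρ → (-3,26,10)
river: ρ → (10,14,-15)
river: ρ → (-15,16,9)
river: ρ → (9,20,-11)
river: ρ → (-11,24,5)
river: ρ → (5,26,-6)
river: ρ → (-6,22,13)
river: ρ → (13,4,-15)
river: ρ → (-15,26,2)
river: ρ → (2,26,-15)
river: ρ → (-15,4,13)
river: ρ → (13,22,-6)
river: ρ → (-6,26,5)
river: ρ → (5,24,-11)
river: ρ → (-11,20,9)
river: ρ → (9,16,-15)
ρ-cycle length = 20 (tail of 1 descent step not counted)

20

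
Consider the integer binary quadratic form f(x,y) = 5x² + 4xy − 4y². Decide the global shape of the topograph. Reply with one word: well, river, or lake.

D = b²−4ac = 4² − 4·5·(-4) = 96
D > 0 non-square ⇒ indefinite ⇒ periodic river

river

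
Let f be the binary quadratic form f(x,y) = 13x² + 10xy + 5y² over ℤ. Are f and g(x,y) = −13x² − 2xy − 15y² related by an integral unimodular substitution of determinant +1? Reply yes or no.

D₁ = -160, D₂ = -776
discriminants differ ⇒ not SL₂(ℤ)-equivalent

no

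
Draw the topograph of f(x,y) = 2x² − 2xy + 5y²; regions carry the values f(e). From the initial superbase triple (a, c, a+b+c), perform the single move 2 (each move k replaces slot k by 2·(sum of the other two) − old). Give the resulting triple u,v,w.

start (2,5,5) = (f(1,0),f(0,1),f(1,1))
replace slot 2: 2·(2+5) − 5 = 9 → (2,9,5)

2,9,5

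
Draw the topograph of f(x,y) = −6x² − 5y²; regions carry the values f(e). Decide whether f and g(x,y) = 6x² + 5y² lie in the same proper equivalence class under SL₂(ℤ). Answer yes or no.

D₁ = -120, D₂ = -120
f is negative-definite; reduce −f:
−f: flip: (6,0,5)→(5,0,6)
−f: reduced (well bottom): (5,0,6) with a≤c, −a<b≤a
flip sign back: reduced form of f is (-5,0,-6)
g: flip: (6,0,5)→(5,0,6)
g: reduced (well bottom): (5,0,6) with a≤c, −a<b≤a
reduced forms (-5, 0, -6) vs (5, 0, 6) ⇒ inequivalent

no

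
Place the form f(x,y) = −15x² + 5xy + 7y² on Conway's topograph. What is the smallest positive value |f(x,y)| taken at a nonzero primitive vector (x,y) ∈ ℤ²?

descent: ρ → (7,9,-13)  [lands on river]
river: ρ → (-13,17,3)
river: ρ → (3,19,-7)
river: ρ → (-7,9,13)
river: ρ → (13,17,-3)
river: ρ → (-3,19,7)
closes: descent 1, river 6
min |a| on river = 3

3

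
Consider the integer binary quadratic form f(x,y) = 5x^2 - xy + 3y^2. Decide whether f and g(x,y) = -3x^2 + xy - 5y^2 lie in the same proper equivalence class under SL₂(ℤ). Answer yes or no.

D₁ = -59, D₂ = -59
f: flip: (5,-1,3)→(3,1,5)
f: reduced (well bottom): (3,1,5) with a≤c, −a<b≤a
g is negative-definite; reduce −g:
−g: reduced (well bottom): (3,-1,5) with a≤c, −a<b≤a
flip sign back: reduced form of g is (-3,1,-5)
reduced forms (3, 1, 5) vs (-3, 1, -5) ⇒ inequivalent

no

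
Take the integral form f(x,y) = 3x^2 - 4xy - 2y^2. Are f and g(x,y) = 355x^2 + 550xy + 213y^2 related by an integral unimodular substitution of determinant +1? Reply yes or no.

D₁ = 40, D₂ = 40
river cycle of f (length 6): (-2, 4, 3), (3, 2, -3), (-3, 4, 2), (2, 4, -3), (-3, 2, 3), (3, 4, -2)
river cycle of g (length 6): (3, 2, -3), (-3, 4, 2), (2, 4, -3), (-3, 2, 3), (3, 4, -2), (-2, 4, 3)
cycles coincide ⇒ equivalent

yes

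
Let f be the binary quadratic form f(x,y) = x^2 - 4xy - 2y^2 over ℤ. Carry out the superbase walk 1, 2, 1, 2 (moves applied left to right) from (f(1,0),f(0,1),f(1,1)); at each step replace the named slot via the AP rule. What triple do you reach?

start (1,-2,-5) = (f(1,0),f(0,1),f(1,1))
replace slot 1: 2·((-2)+(-5)) − 1 = -15 → (-15,-2,-5)
replace slot 2: 2·((-15)+(-5)) − (-2) = -38 → (-15,-38,-5)
replace slot 1: 2·((-38)+(-5)) − (-15) = -71 → (-71,-38,-5)
replace slot 2: 2·((-71)+(-5)) − (-38) = -114 → (-71,-114,-5)

-71,-114,-5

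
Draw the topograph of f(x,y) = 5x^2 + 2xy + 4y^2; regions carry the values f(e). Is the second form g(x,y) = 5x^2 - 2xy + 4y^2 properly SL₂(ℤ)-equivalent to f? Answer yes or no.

D₁ = -76, D₂ = -76
f: flip: (5,2,4)→(4,-2,5)
f: reduced (well bottom): (4,-2,5) with a≤c, −a<b≤a
g: flip: (5,-2,4)→(4,2,5)
g: reduced (well bottom): (4,2,5) with a≤c, −a<b≤a
reduced forms (4, -2, 5) vs (4, 2, 5) ⇒ inequivalent

no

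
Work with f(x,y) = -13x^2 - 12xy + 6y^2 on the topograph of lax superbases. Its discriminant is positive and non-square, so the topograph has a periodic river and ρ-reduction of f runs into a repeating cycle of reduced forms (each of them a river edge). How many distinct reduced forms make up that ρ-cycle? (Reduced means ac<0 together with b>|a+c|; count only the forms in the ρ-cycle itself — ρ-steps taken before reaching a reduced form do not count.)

D = 456, ⌊√D⌋ = 21
descent: ρ → (6,12,-13)  [lands on river]
river: ρ → (-13,14,5)
river: ρ → (5,16,-10)
river: ρ → (-10,4,11)
river: ρ → (11,18,-3)
river: ρ → (-3,18,11)
river: ρ → (11,4,-10)
river: ρ → (-10,16,5)
river: ρ → (5,14,-13)
river: ρ → (-13,12,6)
ρ-cycle length = 10 (tail of 1 descent step not counted)

10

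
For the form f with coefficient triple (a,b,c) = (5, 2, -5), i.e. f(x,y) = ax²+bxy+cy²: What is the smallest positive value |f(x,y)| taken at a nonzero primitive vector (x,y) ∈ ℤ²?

river: ρ → (-5,8,2)
river: ρ → (2,8,-5)
river: ρ → (-5,2,5)
river: ρ → (5,8,-2)
river: ρ → (-2,8,5)
river: ρ → (5,2,-5)
closes: descent 0, river 6
min |a| on river = 2

2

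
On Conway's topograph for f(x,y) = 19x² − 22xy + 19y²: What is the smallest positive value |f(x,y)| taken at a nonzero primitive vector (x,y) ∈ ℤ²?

translate: b→16 (≡-22 mod 38), so (19,-22,19)→(19,16,16)
flip: (19,16,16)→(16,-16,19)
translate: b→16 (≡-16 mod 32), so (16,-16,19)→(16,16,19)
reduced (well bottom): (16,16,19) with a≤c, −a<b≤a
well minimum = a = 16

16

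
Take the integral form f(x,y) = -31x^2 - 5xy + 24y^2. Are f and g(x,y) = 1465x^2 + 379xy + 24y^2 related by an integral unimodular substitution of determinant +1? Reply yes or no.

D₁ = 3001, D₂ = 3001
river cycle of f (length 154): (24, 53, -2), (-2, 51, 50), (50, 49, -3), (-3, 53, 16), (16, 43, -18), (-18, 29, 30), (30, 31, -17), (-17, 37, 24), (24, 11, -30), (-30, 49, 5), … (144 more)
river cycle of g (length 154): (24, 53, -2), (-2, 51, 50), (50, 49, -3), (-3, 53, 16), (16, 43, -18), (-18, 29, 30), (30, 31, -17), (-17, 37, 24), (24, 11, -30), (-30, 49, 5), … (144 more)
cycles coincide ⇒ equivalent

yes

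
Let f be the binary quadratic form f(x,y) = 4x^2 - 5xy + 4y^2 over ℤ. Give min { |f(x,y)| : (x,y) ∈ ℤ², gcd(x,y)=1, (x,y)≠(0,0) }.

translate: b→3 (≡-5 mod 8), so (4,-5,4)→(4,3,3)
flip: (4,3,3)→(3,-3,4)
translate: b→3 (≡-3 mod 6), so (3,-3,4)→(3,3,4)
reduced (well bottom): (3,3,4) with a≤c, −a<b≤a
well minimum = a = 3

3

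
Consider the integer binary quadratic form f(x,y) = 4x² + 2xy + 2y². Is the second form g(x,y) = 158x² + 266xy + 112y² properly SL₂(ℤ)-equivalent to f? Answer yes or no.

D₁ = -28, D₂ = -28
f: flip: (4,2,2)→(2,-2,4)
f: translate: b→2 (≡-2 mod 4), so (2,-2,4)→(2,2,4)
f: reduced (well bottom): (2,2,4) with a≤c, −a<b≤a
g: translate: b→-50 (≡266 mod 316), so (158,266,112)→(158,-50,4)
g: flip: (158,-50,4)→(4,50,158)
g: translate: b→2 (≡50 mod 8), so (4,50,158)→(4,2,2)
g: flip: (4,2,2)→(2,-2,4)
g: translate: b→2 (≡-2 mod 4), so (2,-2,4)→(2,2,4)
g: reduced (well bottom): (2,2,4) with a≤c, −a<b≤a
reduced forms (2, 2, 4) vs (2, 2, 4) ⇒ equivalent

yes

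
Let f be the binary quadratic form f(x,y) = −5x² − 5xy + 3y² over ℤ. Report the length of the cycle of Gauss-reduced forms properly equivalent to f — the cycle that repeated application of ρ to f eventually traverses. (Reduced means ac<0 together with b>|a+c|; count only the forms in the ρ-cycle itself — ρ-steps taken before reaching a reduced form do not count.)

D = 85, ⌊√D⌋ = 9
descent: ρ → (3,5,-5)  [lands on river]
river: ρ → (-5,5,3)
river: ρ → (3,7,-3)
river: ρ → (-3,5,5)
river: ρ → (5,5,-3)
river: ρ → (-3,7,3)
ρ-cycle length = 6 (tail of 1 descent step not counted)

6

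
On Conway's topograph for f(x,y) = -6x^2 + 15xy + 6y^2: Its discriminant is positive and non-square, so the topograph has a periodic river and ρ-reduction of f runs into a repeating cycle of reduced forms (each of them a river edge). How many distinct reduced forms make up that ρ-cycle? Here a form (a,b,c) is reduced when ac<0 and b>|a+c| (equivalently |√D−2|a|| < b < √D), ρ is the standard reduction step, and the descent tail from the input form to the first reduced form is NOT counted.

D = 369, ⌊√D⌋ = 19
river: ρ → (6,9,-12)
river: ρ → (-12,15,3)
river: ρ → (3,15,-12)
river: ρ → (-12,9,6)
river: ρ → (6,15,-6)
river: ρ → (-6,9,12)
river: ρ → (12,15,-3)
river: ρ → (-3,15,12)
river: ρ → (12,9,-6)
river: ρ → (-6,15,6)
ρ-cycle length = 10 (tail of 0 descent steps not counted)

10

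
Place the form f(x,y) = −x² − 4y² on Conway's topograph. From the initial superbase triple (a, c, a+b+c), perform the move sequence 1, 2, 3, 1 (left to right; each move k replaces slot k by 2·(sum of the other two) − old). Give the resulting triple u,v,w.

start (-1,-4,-5) = (f(1,0),f(0,1),f(1,1))
replace slot 1: 2·((-4)+(-5)) − (-1) = -17 → (-17,-4,-5)
replace slot 2: 2·((-17)+(-5)) − (-4) = -40 → (-17,-40,-5)
replace slot 3: 2·((-17)+(-40)) − (-5) = -109 → (-17,-40,-109)
replace slot 1: 2·((-40)+(-109)) − (-17) = -281 → (-281,-40,-109)

-281,-40,-109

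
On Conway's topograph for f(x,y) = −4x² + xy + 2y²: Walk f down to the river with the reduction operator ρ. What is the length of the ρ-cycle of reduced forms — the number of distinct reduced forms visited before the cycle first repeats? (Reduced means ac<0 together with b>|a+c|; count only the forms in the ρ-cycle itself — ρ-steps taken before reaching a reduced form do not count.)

D = 33, ⌊√D⌋ = 5
descent: ρ → (2,3,-3)  [lands on river]
river: ρ → (-3,3,2)
river: ρ → (2,5,-1)
river: ρ → (-1,5,2)
ρ-cycle length = 4 (tail of 1 descent step not counted)

4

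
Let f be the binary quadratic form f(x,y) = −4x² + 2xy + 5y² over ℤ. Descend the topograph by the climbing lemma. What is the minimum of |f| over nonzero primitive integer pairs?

river: ρ → (5,8,-1)
river: ρ → (-1,8,5)
river: ρ → (5,2,-4)
river: ρ → (-4,6,3)
river: ρ → (3,6,-4)
river: ρ → (-4,2,5)
closes: descent 0, river 6
min |a| on river = 1

1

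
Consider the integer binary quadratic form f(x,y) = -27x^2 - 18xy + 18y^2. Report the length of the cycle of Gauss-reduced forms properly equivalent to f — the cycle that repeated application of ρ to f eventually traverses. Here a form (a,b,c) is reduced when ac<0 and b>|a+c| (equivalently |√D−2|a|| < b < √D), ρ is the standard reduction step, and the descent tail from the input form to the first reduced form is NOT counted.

D = 2268, ⌊√D⌋ = 47
descent: ρ → (18,18,-27)  [lands on river]
river: ρ → (-27,36,9)
river: ρ → (9,36,-27)
river: ρ → (-27,18,18)
ρ-cycle length = 4 (tail of 1 descent step not counted)

4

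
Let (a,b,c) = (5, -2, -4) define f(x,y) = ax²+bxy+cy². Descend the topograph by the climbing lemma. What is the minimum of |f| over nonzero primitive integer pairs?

descent: ρ → (-4,2,5)  [lands on river]
river: ρ → (5,8,-1)
river: ρ → (-1,8,5)
river: ρ → (5,2,-4)
river: ρ → (-4,6,3)
river: ρ → (3,6,-4)
closes: descent 1, river 6
min |a| on river = 1

1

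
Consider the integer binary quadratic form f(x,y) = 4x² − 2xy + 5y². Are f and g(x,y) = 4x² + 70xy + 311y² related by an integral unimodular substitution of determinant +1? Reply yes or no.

D₁ = -76, D₂ = -76
f: reduced (well bottom): (4,-2,5) with a≤c, −a<b≤a
g: translate: b→-2 (≡70 mod 8), so (4,70,311)→(4,-2,5)
g: reduced (well bottom): (4,-2,5) with a≤c, −a<b≤a
reduced forms (4, -2, 5) vs (4, -2, 5) ⇒ equivalent

yes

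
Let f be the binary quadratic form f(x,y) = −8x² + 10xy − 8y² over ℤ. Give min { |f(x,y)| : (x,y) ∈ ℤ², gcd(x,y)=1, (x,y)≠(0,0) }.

translate: b→6 (≡-10 mod 16), so (8,-10,8)→(8,6,6)
flip: (8,6,6)→(6,-6,8)
translate: b→6 (≡-6 mod 12), so (6,-6,8)→(6,6,8)
reduced (well bottom): (6,6,8) with a≤c, −a<b≤a
well minimum |f| = |-6| = 6 (negative-definite)

6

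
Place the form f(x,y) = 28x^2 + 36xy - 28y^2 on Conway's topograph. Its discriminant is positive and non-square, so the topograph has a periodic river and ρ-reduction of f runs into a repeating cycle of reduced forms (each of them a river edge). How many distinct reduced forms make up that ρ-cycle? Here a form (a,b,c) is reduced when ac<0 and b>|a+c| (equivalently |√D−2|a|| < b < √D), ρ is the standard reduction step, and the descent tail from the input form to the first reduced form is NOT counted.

D = 4432, ⌊√D⌋ = 66
river: ρ → (-28,20,36)
river: ρ → (36,52,-12)
river: ρ → (-12,44,52)
river: ρ → (52,60,-4)
river: ρ → (-4,60,52)
river: ρ → (52,44,-12)
river: ρ → (-12,52,36)
river: ρ → (36,20,-28)
river: ρ → (-28,36,28)
river: ρ → (28,20,-36)
river: ρ → (-36,52,12)
river: ρ → (12,44,-52)
river: ρ → (-52,60,4)
river: ρ → (4,60,-52)
river: ρ → (-52,44,12)
river: ρ → (12,52,-36)
river: ρ → (-36,20,28)
river: ρ → (28,36,-28)
ρ-cycle length = 18 (tail of 0 descent steps not counted)

18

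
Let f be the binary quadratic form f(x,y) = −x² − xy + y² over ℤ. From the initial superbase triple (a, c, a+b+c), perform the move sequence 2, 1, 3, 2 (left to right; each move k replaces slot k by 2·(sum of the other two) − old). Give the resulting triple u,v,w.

start (-1,1,-1) = (f(1,0),f(0,1),f(1,1))
replace slot 2: 2·((-1)+(-1)) − 1 = -5 → (-1,-5,-1)
replace slot 1: 2·((-5)+(-1)) − (-1) = -11 → (-11,-5,-1)
replace slot 3: 2·((-11)+(-5)) − (-1) = -31 → (-11,-5,-31)
replace slot 2: 2·((-11)+(-31)) − (-5) = -79 → (-11,-79,-31)

-11,-79,-31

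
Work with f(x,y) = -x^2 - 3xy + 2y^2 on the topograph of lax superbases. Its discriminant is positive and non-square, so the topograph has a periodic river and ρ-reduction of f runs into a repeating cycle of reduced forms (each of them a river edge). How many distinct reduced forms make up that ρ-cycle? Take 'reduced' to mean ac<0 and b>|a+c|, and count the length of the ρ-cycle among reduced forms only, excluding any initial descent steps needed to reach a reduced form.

D = 17, ⌊√D⌋ = 4
descent: ρ → (2,3,-1)  [lands on river]
river: ρ → (-1,3,2)
river: ρ → (2,1,-2)
river: ρ → (-2,3,1)
river: ρ → (1,3,-2)
river: ρ → (-2,1,2)
ρ-cycle length = 6 (tail of 1 descent step not counted)

6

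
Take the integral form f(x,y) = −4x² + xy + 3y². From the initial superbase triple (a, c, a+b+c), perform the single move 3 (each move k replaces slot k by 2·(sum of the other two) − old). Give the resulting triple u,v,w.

start (-4,3,0) = (f(1,0),f(0,1),f(1,1))
replace slot 3: 2·((-4)+3) − 0 = -2 → (-4,3,-2)

-4,3,-2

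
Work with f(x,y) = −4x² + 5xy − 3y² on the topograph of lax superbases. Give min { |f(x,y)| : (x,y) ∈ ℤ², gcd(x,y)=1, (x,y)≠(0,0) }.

translate: b→3 (≡-5 mod 8), so (4,-5,3)→(4,3,2)
flip: (4,3,2)→(2,-3,4)
translate: b→1 (≡-3 mod 4), so (2,-3,4)→(2,1,3)
reduced (well bottom): (2,1,3) with a≤c, −a<b≤a
well minimum |f| = |-2| = 2 (negative-definite)

2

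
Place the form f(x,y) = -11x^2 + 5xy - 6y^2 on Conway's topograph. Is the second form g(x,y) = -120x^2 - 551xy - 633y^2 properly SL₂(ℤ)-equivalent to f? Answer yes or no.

D₁ = -239, D₂ = -239
f is negative-definite; reduce −f:
−f: flip: (11,-5,6)→(6,5,11)
−f: reduced (well bottom): (6,5,11) with a≤c, −a<b≤a
flip sign back: reduced form of f is (-6,-5,-11)
g is negative-definite; reduce −g:
−g: translate: b→71 (≡551 mod 240), so (120,551,633)→(120,71,11)
−g: flip: (120,71,11)→(11,-71,120)
−g: translate: b→-5 (≡-71 mod 22), so (11,-71,120)→(11,-5,6)
−g: flip: (11,-5,6)→(6,5,11)
−g: reduced (well bottom): (6,5,11) with a≤c, −a<b≤a
flip sign back: reduced form of g is (-6,-5,-11)
reduced forms (-6, -5, -11) vs (-6, -5, -11) ⇒ equivalent

yes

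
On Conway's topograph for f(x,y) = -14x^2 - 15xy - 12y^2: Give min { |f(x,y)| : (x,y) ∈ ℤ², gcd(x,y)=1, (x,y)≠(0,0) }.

translate: b→-13 (≡15 mod 28), so (14,15,12)→(14,-13,11)
flip: (14,-13,11)→(11,13,14)
translate: b→-9 (≡13 mod 22), so (11,13,14)→(11,-9,12)
reduced (well bottom): (11,-9,12) with a≤c, −a<b≤a
well minimum |f| = |-11| = 11 (negative-definite)

11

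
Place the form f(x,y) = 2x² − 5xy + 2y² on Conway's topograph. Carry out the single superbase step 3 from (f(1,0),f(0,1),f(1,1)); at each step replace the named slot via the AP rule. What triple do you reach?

start (2,2,-1) = (f(1,0),f(0,1),f(1,1))
replace slot 3: 2·(2+2) − (-1) = 9 → (2,2,9)

2,2,9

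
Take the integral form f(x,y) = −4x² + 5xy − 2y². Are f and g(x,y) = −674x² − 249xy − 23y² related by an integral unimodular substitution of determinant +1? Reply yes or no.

D₁ = -7, D₂ = -7
f is negative-definite; reduce −f:
−f: translate: b→3 (≡-5 mod 8), so (4,-5,2)→(4,3,1)
−f: flip: (4,3,1)→(1,-3,4)
−f: translate: b→1 (≡-3 mod 2), so (1,-3,4)→(1,1,2)
−f: reduced (well bottom): (1,1,2) with a≤c, −a<b≤a
flip sign back: reduced form of f is (-1,-1,-2)
g is negative-definite; reduce −g:
−g: flip: (674,249,23)→(23,-249,674)
−g: translate: b→-19 (≡-249 mod 46), so (23,-249,674)→(23,-19,4)
−g: flip: (23,-19,4)→(4,19,23)
−g: translate: b→3 (≡19 mod 8), so (4,19,23)→(4,3,1)
−g: flip: (4,3,1)→(1,-3,4)
−g: translate: b→1 (≡-3 mod 2), so (1,-3,4)→(1,1,2)
−g: reduced (well bottom): (1,1,2) with a≤c, −a<b≤a
flip sign back: reduced form of g is (-1,-1,-2)
reduced forms (-1, -1, -2) vs (-1, -1, -2) ⇒ equivalent

yes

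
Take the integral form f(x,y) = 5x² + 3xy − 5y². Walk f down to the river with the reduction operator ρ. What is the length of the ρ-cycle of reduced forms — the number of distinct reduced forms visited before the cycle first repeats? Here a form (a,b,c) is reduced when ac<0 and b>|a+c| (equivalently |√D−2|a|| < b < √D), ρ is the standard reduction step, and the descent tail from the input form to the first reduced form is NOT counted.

D = 109, ⌊√D⌋ = 10
river: ρ → (-5,7,3)
river: ρ → (3,5,-7)
river: ρ → (-7,9,1)
river: ρ → (1,9,-7)
river: ρ → (-7,5,3)
river: ρ → (3,7,-5)
river: ρ → (-5,3,5)
river: ρ → (5,7,-3)
river: ρ → (-3,5,7)
river: ρ → (7,9,-1)
river: ρ → (-1,9,7)
river: ρ → (7,5,-3)
river: ρ → (-3,7,5)
river: ρ → (5,3,-5)
ρ-cycle length = 14 (tail of 0 descent steps not counted)

14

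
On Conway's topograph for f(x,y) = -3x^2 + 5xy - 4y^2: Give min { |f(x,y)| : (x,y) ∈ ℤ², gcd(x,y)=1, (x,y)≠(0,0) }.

translate: b→1 (≡-5 mod 6), so (3,-5,4)→(3,1,2)
flip: (3,1,2)→(2,-1,3)
reduced (well bottom): (2,-1,3) with a≤c, −a<b≤a
well minimum |f| = |-2| = 2 (negative-definite)

2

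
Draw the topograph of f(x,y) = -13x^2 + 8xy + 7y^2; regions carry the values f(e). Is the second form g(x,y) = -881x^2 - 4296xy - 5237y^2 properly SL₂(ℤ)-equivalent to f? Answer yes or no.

D₁ = 428, D₂ = 428
river cycle of f (length 6): (7, 20, -1), (-1, 20, 7), (7, 8, -13), (-13, 18, 2), (2, 18, -13), (-13, 8, 7)
river cycle of g (length 6): (-13, 8, 7), (7, 20, -1), (-1, 20, 7), (7, 8, -13), (-13, 18, 2), (2, 18, -13)
cycles coincide ⇒ equivalent

yes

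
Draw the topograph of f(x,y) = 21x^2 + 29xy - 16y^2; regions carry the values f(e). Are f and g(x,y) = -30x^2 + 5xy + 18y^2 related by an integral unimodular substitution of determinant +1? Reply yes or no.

D₁ = 2185, D₂ = 2185
river cycle of f (length 34): (-16, 35, 15), (15, 25, -26), (-26, 27, 14), (14, 29, -24), (-24, 19, 19), (19, 19, -24), (-24, 29, 14), (14, 27, -26), (-26, 25, 15), (15, 35, -16), … (24 more)
river cycle of g (length 32): (18, 31, -17), (-17, 37, 12), (12, 35, -20), (-20, 45, 2), (2, 43, -42), (-42, 41, 3), (3, 43, -28), (-28, 13, 18), (18, 23, -23), (-23, 23, 18), … (22 more)
cycles differ ⇒ inequivalent

no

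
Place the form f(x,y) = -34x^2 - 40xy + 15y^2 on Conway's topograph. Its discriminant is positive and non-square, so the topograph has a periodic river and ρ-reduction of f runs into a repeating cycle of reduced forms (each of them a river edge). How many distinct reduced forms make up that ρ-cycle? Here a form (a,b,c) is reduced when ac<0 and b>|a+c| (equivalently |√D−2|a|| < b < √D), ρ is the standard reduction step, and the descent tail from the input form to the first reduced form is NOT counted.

D = 3640, ⌊√D⌋ = 60
descent: ρ → (15,40,-34)  [lands on river]
river: ρ → (-34,28,21)
river: ρ → (21,56,-6)
river: ρ → (-6,52,39)
river: ρ → (39,26,-19)
river: ρ → (-19,50,15)
ρ-cycle length = 6 (tail of 1 descent step not counted)

6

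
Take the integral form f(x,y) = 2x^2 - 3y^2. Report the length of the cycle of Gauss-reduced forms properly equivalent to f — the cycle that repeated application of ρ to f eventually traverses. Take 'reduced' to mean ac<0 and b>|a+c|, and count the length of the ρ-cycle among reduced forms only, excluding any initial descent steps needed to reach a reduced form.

D = 24, ⌊√D⌋ = 4
descent: ρ → (-3,0,2)
descent: ρ → (2,4,-1)  [lands on river]
river: ρ → (-1,4,2)
ρ-cycle length = 2 (tail of 2 descent steps not counted)

2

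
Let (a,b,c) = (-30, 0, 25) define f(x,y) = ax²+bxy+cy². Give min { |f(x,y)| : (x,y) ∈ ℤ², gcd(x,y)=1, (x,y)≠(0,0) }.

descent: ρ → (25,50,-5)  [lands on river]
river: ρ → (-5,50,25)
closes: descent 1, river 2
min |a| on river = 5

5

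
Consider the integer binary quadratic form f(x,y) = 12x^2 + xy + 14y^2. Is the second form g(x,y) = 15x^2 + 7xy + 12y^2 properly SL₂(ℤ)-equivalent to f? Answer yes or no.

D₁ = -671, D₂ = -671
f: reduced (well bottom): (12,1,14) with a≤c, −a<b≤a
g: flip: (15,7,12)→(12,-7,15)
g: reduced (well bottom): (12,-7,15) with a≤c, −a<b≤a
reduced forms (12, 1, 14) vs (12, -7, 15) ⇒ inequivalent

no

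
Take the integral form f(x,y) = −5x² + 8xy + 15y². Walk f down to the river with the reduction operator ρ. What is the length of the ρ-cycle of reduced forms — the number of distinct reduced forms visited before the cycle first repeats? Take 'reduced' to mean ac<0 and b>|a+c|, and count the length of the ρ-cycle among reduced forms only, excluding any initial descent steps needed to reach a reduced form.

D = 364, ⌊√D⌋ = 19
descent: ρ → (15,-8,-5)
descent: ρ → (-5,18,2)  [lands on river]
river: ρ → (2,18,-5)
river: ρ → (-5,12,11)
river: ρ → (11,10,-6)
river: ρ → (-6,14,7)
river: ρ → (7,14,-6)
river: ρ → (-6,10,11)
river: ρ → (11,12,-5)
ρ-cycle length = 8 (tail of 2 descent steps not counted)

8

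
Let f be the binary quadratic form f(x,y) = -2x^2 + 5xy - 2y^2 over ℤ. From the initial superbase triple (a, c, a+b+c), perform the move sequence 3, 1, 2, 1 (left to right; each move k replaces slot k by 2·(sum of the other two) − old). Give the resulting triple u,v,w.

start (-2,-2,1) = (f(1,0),f(0,1),f(1,1))
replace slot 3: 2·((-2)+(-2)) − 1 = -9 → (-2,-2,-9)
replace slot 1: 2·((-2)+(-9)) − (-2) = -20 → (-20,-2,-9)
replace slot 2: 2·((-20)+(-9)) − (-2) = -56 → (-20,-56,-9)
replace slot 1: 2·((-56)+(-9)) − (-20) = -110 → (-110,-56,-9)

-110,-56,-9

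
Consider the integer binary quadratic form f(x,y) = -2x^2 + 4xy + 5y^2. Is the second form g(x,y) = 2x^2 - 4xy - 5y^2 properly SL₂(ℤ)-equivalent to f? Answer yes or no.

D₁ = 56, D₂ = 56
river cycle of f (length 4): (5, 6, -1), (-1, 6, 5), (5, 4, -2), (-2, 4, 5)
river cycle of g (length 4): (-5, 4, 2), (2, 4, -5), (-5, 6, 1), (1, 6, -5)
cycles differ ⇒ inequivalent

no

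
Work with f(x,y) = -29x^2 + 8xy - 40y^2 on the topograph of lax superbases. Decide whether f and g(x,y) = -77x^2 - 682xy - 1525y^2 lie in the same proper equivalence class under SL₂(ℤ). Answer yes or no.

D₁ = -4576, D₂ = -4576
f is negative-definite; reduce −f:
−f: reduced (well bottom): (29,-8,40) with a≤c, −a<b≤a
flip sign back: reduced form of f is (-29,8,-40)
g is negative-definite; reduce −g:
−g: translate: b→66 (≡682 mod 154), so (77,682,1525)→(77,66,29)
−g: flip: (77,66,29)→(29,-66,77)
−g: translate: b→-8 (≡-66 mod 58), so (29,-66,77)→(29,-8,40)
−g: reduced (well bottom): (29,-8,40) with a≤c, −a<b≤a
flip sign back: reduced form of g is (-29,8,-40)
reduced forms (-29, 8, -40) vs (-29, 8, -40) ⇒ equivalent

yes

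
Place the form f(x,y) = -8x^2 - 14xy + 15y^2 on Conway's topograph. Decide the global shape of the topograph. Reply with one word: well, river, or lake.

D = b²−4ac = (-14)² − 4·(-8)·15 = 676
D = 26² is a perfect square ⇒ form factors over ℤ ⇒ lakes

lake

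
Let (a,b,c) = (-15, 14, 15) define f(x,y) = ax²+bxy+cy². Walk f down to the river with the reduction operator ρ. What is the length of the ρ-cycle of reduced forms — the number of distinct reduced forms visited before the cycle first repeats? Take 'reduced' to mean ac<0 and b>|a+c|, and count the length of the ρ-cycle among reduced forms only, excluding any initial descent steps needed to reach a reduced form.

D = 1096, ⌊√D⌋ = 33
river: ρ → (15,16,-14)
river: ρ → (-14,12,17)
river: ρ → (17,22,-9)
river: ρ → (-9,32,2)
river: ρ → (2,32,-9)
river: ρ → (-9,22,17)
river: ρ → (17,12,-14)
river: ρ → (-14,16,15)
river: ρ → (15,14,-15)
river: ρ → (-15,16,14)
river: ρ → (14,12,-17)
river: ρ → (-17,22,9)
river: ρ → (9,32,-2)
river: ρ → (-2,32,9)
river: ρ → (9,22,-17)
river: ρ → (-17,12,14)
river: ρ → (14,16,-15)
river: ρ → (-15,14,15)
ρ-cycle length = 18 (tail of 0 descent steps not counted)

18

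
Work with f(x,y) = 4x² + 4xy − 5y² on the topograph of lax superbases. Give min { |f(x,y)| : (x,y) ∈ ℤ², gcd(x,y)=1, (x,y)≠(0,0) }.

river: ρ → (-5,6,3)
river: ρ → (3,6,-5)
river: ρ → (-5,4,4)
river: ρ → (4,4,-5)
closes: descent 0, river 4
min |a| on river = 3

3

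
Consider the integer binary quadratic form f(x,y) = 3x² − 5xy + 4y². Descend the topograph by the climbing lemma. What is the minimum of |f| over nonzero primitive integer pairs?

translate: b→1 (≡-5 mod 6), so (3,-5,4)→(3,1,2)
flip: (3,1,2)→(2,-1,3)
reduced (well bottom): (2,-1,3) with a≤c, −a<b≤a
well minimum = a = 2

2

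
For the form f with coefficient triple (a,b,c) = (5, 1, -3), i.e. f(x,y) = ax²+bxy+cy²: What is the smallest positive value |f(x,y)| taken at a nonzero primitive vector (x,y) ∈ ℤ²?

descent: ρ → (-3,5,3)  [lands on river]
river: ρ → (3,7,-1)
river: ρ → (-1,7,3)
river: ρ → (3,5,-3)
river: ρ → (-3,7,1)
river: ρ → (1,7,-3)
closes: descent 1, river 6
min |a| on river = 1

1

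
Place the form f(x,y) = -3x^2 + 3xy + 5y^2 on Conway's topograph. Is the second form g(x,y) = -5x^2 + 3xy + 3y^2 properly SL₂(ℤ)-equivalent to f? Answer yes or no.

D₁ = 69, D₂ = 69
river cycle of f (length 4): (5, 7, -1), (-1, 7, 5), (5, 3, -3), (-3, 3, 5)
river cycle of g (length 4): (3, 3, -5), (-5, 7, 1), (1, 7, -5), (-5, 3, 3)
cycles differ ⇒ inequivalent

no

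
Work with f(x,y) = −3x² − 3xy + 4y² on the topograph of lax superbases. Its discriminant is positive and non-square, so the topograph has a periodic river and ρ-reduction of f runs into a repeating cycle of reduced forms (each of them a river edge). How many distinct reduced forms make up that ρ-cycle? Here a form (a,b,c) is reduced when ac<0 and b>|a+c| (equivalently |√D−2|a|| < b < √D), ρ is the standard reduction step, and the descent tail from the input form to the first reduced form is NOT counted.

D = 57, ⌊√D⌋ = 7
descent: ρ → (4,3,-3)  [lands on river]
river: ρ → (-3,3,4)
river: ρ → (4,5,-2)
river: ρ → (-2,7,1)
river: ρ → (1,7,-2)
river: ρ → (-2,5,4)
ρ-cycle length = 6 (tail of 1 descent step not counted)

6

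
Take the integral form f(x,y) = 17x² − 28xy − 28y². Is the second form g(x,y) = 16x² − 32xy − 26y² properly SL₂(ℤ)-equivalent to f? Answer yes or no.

D₁ = 2688, D₂ = 2688
river cycle of f (length 8): (-28, 28, 17), (17, 40, -16), (-16, 24, 33), (33, 42, -7), (-7, 42, 33), (33, 24, -16), (-16, 40, 17), (17, 28, -28)
river cycle of g (length 6): (-26, 32, 16), (16, 32, -26), (-26, 20, 22), (22, 24, -24), (-24, 24, 22), (22, 20, -26)
cycles differ ⇒ inequivalent

no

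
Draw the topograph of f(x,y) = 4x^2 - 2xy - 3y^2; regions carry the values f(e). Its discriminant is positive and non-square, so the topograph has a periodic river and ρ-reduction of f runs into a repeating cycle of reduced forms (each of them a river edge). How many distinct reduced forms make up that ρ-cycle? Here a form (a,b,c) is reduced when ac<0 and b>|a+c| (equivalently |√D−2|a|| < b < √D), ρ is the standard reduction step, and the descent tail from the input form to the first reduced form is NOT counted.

D = 52, ⌊√D⌋ = 7
descent: ρ → (-3,2,4)  [lands on river]
river: ρ → (4,6,-1)
river: ρ → (-1,6,4)
river: ρ → (4,2,-3)
river: ρ → (-3,4,3)
river: ρ → (3,2,-4)
river: ρ → (-4,6,1)
river: ρ → (1,6,-4)
river: ρ → (-4,2,3)
river: ρ → (3,4,-3)
ρ-cycle length = 10 (tail of 1 descent step not counted)

10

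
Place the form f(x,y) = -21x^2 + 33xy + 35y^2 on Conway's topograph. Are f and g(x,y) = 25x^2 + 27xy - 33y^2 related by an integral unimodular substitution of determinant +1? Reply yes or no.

D₁ = 4029, D₂ = 4029
river cycle of f (length 18): (35, 37, -19), (-19, 39, 33), (33, 27, -25), (-25, 23, 35), (35, 47, -13), (-13, 57, 15), (15, 63, -1), (-1, 63, 15), (15, 57, -13), (-13, 47, 35), … (8 more)
river cycle of g (length 18): (-33, 39, 19), (19, 37, -35), (-35, 33, 21), (21, 51, -17), (-17, 51, 21), (21, 33, -35), (-35, 37, 19), (19, 39, -33), (-33, 27, 25), (25, 23, -35), … (8 more)
cycles differ ⇒ inequivalent

no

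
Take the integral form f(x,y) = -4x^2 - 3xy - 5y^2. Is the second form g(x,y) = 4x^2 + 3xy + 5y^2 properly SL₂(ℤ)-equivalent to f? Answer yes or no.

D₁ = -71, D₂ = -71
f is negative-definite; reduce −f:
−f: reduced (well bottom): (4,3,5) with a≤c, −a<b≤a
flip sign back: reduced form of f is (-4,-3,-5)
g: reduced (well bottom): (4,3,5) with a≤c, −a<b≤a
reduced forms (-4, -3, -5) vs (4, 3, 5) ⇒ inequivalent

no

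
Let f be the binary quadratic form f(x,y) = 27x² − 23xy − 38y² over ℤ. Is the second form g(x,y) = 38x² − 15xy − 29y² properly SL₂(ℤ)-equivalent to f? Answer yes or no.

D₁ = 4633, D₂ = 4633
river cycle of f (length 32): (-38, 23, 27), (27, 31, -34), (-34, 37, 24), (24, 59, -12), (-12, 61, 19), (19, 53, -24), (-24, 43, 29), (29, 15, -38), (-38, 61, 6), (6, 59, -48), … (22 more)
river cycle of g (length 32): (-29, 15, 38), (38, 61, -6), (-6, 59, 48), (48, 37, -17), (-17, 65, 6), (6, 67, -6), (-6, 65, 17), (17, 37, -48), (-48, 59, 6), (6, 61, -38), … (22 more)
cycles differ ⇒ inequivalent

no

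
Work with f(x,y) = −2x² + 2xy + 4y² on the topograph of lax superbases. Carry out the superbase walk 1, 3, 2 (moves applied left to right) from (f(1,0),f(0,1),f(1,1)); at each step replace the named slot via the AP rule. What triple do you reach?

start (-2,4,4) = (f(1,0),f(0,1),f(1,1))
replace slot 1: 2·(4+4) − (-2) = 18 → (18,4,4)
replace slot 3: 2·(18+4) − 4 = 40 → (18,4,40)
replace slot 2: 2·(18+40) − 4 = 112 → (18,112,40)

18,112,40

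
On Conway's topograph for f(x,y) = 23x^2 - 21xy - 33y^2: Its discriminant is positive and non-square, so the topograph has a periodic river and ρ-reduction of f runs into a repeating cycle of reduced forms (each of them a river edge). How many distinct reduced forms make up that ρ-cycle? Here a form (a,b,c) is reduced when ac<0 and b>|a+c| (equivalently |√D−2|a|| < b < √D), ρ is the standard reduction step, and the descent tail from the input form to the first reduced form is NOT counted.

D = 3477, ⌊√D⌋ = 58
descent: ρ → (-33,21,23)  [lands on river]
river: ρ → (23,25,-31)
river: ρ → (-31,37,17)
river: ρ → (17,31,-37)
river: ρ → (-37,43,11)
river: ρ → (11,45,-33)
ρ-cycle length = 6 (tail of 1 descent step not counted)

6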